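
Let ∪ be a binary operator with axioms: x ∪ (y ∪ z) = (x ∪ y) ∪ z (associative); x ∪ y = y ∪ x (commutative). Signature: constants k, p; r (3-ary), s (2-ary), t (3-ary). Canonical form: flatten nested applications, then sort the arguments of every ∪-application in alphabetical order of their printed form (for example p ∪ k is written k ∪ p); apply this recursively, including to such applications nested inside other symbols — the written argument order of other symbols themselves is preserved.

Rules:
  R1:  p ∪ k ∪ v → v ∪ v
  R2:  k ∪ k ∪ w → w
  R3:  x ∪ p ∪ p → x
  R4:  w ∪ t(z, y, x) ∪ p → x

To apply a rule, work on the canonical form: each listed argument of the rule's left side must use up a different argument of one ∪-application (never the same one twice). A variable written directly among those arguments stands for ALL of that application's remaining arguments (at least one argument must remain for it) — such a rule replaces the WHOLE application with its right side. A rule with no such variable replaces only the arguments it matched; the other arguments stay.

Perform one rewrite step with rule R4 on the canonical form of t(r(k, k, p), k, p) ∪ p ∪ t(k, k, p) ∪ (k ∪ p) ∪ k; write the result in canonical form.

Canonical form:  k ∪ k ∪ p ∪ p ∪ t(k, k, p) ∪ t(r(k, k, p), k, p)
R4 matches:  uses p, t(k, k, p);  w := k ∪ k ∪ p ∪ t(r(k, k, p), k, p), x := p, y := k, z := k
The variable takes the whole remainder — replace the entire application.
New term:  p

Answer: p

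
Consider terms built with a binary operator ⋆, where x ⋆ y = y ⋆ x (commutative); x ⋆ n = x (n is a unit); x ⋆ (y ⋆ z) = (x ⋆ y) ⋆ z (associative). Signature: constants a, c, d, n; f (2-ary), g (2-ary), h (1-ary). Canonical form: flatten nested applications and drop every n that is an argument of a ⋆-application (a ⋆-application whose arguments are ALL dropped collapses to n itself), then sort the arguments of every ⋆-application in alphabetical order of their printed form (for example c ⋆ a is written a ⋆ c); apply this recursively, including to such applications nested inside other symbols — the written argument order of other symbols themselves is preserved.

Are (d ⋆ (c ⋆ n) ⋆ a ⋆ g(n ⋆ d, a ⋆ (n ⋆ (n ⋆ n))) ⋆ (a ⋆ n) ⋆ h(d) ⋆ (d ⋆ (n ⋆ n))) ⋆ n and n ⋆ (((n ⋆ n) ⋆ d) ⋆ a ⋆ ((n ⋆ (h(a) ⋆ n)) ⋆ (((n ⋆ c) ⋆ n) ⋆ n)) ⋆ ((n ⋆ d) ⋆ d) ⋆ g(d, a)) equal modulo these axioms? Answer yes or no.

Left:  (d ⋆ (c ⋆ n) ⋆ a ⋆ g(n ⋆ d, a ⋆ (n ⋆ (n ⋆ n))) ⋆ (a ⋆ n) ⋆ h(d) ⋆ (d ⋆ (n ⋆ n))) ⋆ n
  Merge nested applications:  d ⋆ c ⋆ n ⋆ a ⋆ g(n ⋆ d, a ⋆ (n ⋆ (n ⋆ n))) ⋆ a ⋆ n ⋆ h(d) ⋆ d ⋆ n ⋆ n ⋆ n
  Inside:  g(n ⋆ d, a ⋆ (n ⋆ (n ⋆ n)))  →  g(d, a)
  Unit:  drop n (×5)
  Sort:  a ⋆ a ⋆ c ⋆ d ⋆ d ⋆ g(d, a) ⋆ h(d)
Right:  n ⋆ (((n ⋆ n) ⋆ d) ⋆ a ⋆ ((n ⋆ (h(a) ⋆ n)) ⋆ (((n ⋆ c) ⋆ n) ⋆ n)) ⋆ ((n ⋆ d) ⋆ d) ⋆ g(d, a))
  Un-nest:  n ⋆ n ⋆ n ⋆ d ⋆ a ⋆ n ⋆ h(a) ⋆ n ⋆ n ⋆ c ⋆ n ⋆ n ⋆ n ⋆ d ⋆ d ⋆ g(d, a)
  Unit:  drop n (×9)
  Sort:  a ⋆ c ⋆ d ⋆ d ⋆ d ⋆ g(d, a) ⋆ h(a)

Answer: no — a ⋆ a ⋆ c ⋆ d ⋆ d ⋆ g(d, a) ⋆ h(d) vs a ⋆ c ⋆ d ⋆ d ⋆ d ⋆ g(d, a) ⋆ h(a)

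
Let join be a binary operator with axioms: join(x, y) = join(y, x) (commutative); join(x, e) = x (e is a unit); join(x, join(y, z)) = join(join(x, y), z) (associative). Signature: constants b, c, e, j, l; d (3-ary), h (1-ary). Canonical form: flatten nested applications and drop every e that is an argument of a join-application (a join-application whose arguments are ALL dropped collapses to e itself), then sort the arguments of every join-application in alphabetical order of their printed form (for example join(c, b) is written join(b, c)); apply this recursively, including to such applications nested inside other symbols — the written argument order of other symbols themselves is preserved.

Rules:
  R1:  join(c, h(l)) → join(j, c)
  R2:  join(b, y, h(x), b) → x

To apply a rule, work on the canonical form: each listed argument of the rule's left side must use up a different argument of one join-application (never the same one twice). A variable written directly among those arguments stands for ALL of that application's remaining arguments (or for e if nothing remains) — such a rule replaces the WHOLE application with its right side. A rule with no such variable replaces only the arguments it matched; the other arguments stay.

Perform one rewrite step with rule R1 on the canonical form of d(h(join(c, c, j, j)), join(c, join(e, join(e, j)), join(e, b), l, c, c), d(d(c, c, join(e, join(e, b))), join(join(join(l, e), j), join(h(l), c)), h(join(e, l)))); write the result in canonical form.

Answer: d(h(join(c, c, j, j)), join(b, c, c, c, j, l), d(d(c, c, b), join(c, j, j, l), h(l)))

Derivation:
Canonical form:  d(h(join(c, c, j, j)), join(b, c, c, c, j, l), d(d(c, c, b), join(c, h(l), j, l), h(l)))
Match R1:  consume c, h(l)
New term:  d(h(join(c, c, j, j)), join(b, c, c, c, j, l), d(d(c, c, b), join(c, j, j, l), h(l)))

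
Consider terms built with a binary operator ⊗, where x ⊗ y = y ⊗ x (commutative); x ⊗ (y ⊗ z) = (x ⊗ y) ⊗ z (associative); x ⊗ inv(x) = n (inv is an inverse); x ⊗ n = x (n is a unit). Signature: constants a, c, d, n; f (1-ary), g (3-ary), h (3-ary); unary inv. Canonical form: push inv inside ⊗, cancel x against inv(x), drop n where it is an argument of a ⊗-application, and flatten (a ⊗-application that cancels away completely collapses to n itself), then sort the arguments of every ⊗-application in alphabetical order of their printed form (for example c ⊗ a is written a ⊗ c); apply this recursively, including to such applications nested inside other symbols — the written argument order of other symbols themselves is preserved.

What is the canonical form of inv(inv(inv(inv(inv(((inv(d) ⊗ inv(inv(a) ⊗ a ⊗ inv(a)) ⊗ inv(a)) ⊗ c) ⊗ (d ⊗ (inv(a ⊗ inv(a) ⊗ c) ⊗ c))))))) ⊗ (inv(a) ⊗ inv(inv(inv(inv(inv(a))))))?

Answer: inv(a) ⊗ inv(a) ⊗ inv(c)

Derivation:
Push inv inside:  distribute inv over ⊗ and collapse double inv
Cancel:  d cancels
Combine occurrences:  inv(a) ⊗ inv(a) ⊗ inv(c)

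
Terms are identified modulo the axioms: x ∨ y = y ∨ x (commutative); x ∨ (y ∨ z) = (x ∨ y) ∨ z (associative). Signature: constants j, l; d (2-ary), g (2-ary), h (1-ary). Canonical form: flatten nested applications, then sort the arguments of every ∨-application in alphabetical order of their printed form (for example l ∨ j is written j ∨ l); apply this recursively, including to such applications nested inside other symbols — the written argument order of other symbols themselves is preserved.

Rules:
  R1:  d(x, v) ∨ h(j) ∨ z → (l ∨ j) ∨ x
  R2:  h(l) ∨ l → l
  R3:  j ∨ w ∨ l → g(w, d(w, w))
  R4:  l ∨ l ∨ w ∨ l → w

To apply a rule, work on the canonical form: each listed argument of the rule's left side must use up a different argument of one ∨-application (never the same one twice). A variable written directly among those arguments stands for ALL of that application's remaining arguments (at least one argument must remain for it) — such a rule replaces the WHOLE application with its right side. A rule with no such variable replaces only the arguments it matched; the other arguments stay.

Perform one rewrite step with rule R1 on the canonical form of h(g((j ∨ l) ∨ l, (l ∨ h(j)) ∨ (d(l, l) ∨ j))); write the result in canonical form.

Canonical form:  h(g(j ∨ l ∨ l, d(l, l) ∨ h(j) ∨ j ∨ l))
Match R1:  consume d(l, l), h(j);  v := l, x := l, z := j ∨ l
Every leftover argument binds to the variable; the entire application is replaced.
New term:  h(g(j ∨ l ∨ l, j ∨ l ∨ l))

Answer: h(g(j ∨ l ∨ l, j ∨ l ∨ l))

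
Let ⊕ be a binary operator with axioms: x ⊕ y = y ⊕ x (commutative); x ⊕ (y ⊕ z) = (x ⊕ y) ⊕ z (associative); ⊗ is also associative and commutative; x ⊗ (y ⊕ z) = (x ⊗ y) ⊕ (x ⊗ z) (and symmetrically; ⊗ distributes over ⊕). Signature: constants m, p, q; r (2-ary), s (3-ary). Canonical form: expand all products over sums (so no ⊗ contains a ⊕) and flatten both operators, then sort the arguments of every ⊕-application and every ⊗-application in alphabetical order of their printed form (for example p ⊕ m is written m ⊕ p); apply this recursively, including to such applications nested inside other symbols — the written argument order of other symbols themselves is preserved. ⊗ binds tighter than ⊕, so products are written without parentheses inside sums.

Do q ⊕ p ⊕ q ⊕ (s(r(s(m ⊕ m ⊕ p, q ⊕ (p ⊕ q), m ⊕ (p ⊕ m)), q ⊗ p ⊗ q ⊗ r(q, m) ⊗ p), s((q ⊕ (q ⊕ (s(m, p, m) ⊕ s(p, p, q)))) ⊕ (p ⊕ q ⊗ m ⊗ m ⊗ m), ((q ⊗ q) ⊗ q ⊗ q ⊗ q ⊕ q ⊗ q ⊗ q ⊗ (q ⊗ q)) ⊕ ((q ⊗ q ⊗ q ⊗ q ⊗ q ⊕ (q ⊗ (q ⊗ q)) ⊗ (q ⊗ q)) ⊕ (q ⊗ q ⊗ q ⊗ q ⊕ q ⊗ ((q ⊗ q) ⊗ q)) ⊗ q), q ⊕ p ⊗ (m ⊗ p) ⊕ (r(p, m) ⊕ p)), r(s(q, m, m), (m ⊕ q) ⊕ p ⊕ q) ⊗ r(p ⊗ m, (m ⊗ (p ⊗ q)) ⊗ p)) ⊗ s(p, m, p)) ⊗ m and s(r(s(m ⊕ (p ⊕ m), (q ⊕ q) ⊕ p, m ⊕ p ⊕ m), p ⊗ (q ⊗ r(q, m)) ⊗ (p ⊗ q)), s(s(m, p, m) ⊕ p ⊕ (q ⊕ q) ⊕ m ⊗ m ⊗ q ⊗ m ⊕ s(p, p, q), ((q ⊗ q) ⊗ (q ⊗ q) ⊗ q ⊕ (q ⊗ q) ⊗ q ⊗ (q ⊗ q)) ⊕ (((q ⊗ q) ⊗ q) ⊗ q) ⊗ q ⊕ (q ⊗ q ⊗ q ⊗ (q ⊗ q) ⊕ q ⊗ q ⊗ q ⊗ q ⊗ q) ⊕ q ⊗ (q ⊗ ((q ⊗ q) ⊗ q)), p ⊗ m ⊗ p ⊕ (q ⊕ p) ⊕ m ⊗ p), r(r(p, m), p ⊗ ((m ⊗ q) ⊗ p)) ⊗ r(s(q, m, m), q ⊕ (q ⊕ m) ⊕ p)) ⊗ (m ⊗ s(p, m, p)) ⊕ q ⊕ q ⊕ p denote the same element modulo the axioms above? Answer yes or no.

Left:  q ⊕ p ⊕ q ⊕ (s(r(s(m ⊕ m ⊕ p, q ⊕ (p ⊕ q), m ⊕ (p ⊕ m)), q ⊗ p ⊗ q ⊗ r(q, m) ⊗ p), s((q ⊕ (q ⊕ (s(m, p, m) ⊕ s(p, p, q)))) ⊕ (p ⊕ q ⊗ m ⊗ m ⊗ m), ((q ⊗ q) ⊗ q ⊗ q ⊗ q ⊕ q ⊗ q ⊗ q ⊗ (q ⊗ q)) ⊕ ((q ⊗ q ⊗ q ⊗ q ⊗ q ⊕ (q ⊗ (q ⊗ q)) ⊗ (q ⊗ q)) ⊕ (q ⊗ q ⊗ q ⊗ q ⊕ q ⊗ ((q ⊗ q) ⊗ q)) ⊗ q), q ⊕ p ⊗ (m ⊗ p) ⊕ (r(p, m) ⊕ p)), r(s(q, m, m), (m ⊕ q) ⊕ p ⊕ q) ⊗ r(p ⊗ m, (m ⊗ (p ⊗ q)) ⊗ p)) ⊗ s(p, m, p)) ⊗ m
  Expand:  q ⊕ p ⊕ q ⊕ m ⊗ s(p, m, p) ⊗ s(r(s(m ⊕ m ⊕ p, p ⊕ q ⊕ q, m ⊕ m ⊕ p), p ⊗ p ⊗ q ⊗ q ⊗ r(q, m)), s(m ⊗ m ⊗ m ⊗ q ⊕ p ⊕ q ⊕ q ⊕ s(m, p, m) ⊕ s(p, p, q), q ⊗ q ⊗ q ⊗ q ⊗ q ⊕ q ⊗ q ⊗ q ⊗ q ⊗ q ⊕ q ⊗ q ⊗ q ⊗ q ⊗ q ⊕ q ⊗ q ⊗ q ⊗ q ⊗ q ⊕ q ⊗ q ⊗ q ⊗ q ⊗ q ⊕ q ⊗ q ⊗ q ⊗ q ⊗ q, m ⊗ p ⊗ p ⊕ p ⊕ q ⊕ r(p, m)), r(m ⊗ p, m ⊗ p ⊗ p ⊗ q) ⊗ r(s(q, m, m), m ⊕ p ⊕ q ⊕ q))
  Sort arguments:  m ⊗ s(p, m, p) ⊗ s(r(s(m ⊕ m ⊕ p, p ⊕ q ⊕ q, m ⊕ m ⊕ p), p ⊗ p ⊗ q ⊗ q ⊗ r(q, m)), s(m ⊗ m ⊗ m ⊗ q ⊕ p ⊕ q ⊕ q ⊕ s(m, p, m) ⊕ s(p, p, q), q ⊗ q ⊗ q ⊗ q ⊗ q ⊕ q ⊗ q ⊗ q ⊗ q ⊗ q ⊕ q ⊗ q ⊗ q ⊗ q ⊗ q ⊕ q ⊗ q ⊗ q ⊗ q ⊗ q ⊕ q ⊗ q ⊗ q ⊗ q ⊗ q ⊕ q ⊗ q ⊗ q ⊗ q ⊗ q, m ⊗ p ⊗ p ⊕ p ⊕ q ⊕ r(p, m)), r(m ⊗ p, m ⊗ p ⊗ p ⊗ q) ⊗ r(s(q, m, m), m ⊕ p ⊕ q ⊕ q)) ⊕ p ⊕ q ⊕ q
Right:  s(r(s(m ⊕ (p ⊕ m), (q ⊕ q) ⊕ p, m ⊕ p ⊕ m), p ⊗ (q ⊗ r(q, m)) ⊗ (p ⊗ q)), s(s(m, p, m) ⊕ p ⊕ (q ⊕ q) ⊕ m ⊗ m ⊗ q ⊗ m ⊕ s(p, p, q), ((q ⊗ q) ⊗ (q ⊗ q) ⊗ q ⊕ (q ⊗ q) ⊗ q ⊗ (q ⊗ q)) ⊕ (((q ⊗ q) ⊗ q) ⊗ q) ⊗ q ⊕ (q ⊗ q ⊗ q ⊗ (q ⊗ q) ⊕ q ⊗ q ⊗ q ⊗ q ⊗ q) ⊕ q ⊗ (q ⊗ ((q ⊗ q) ⊗ q)), p ⊗ m ⊗ p ⊕ (q ⊕ p) ⊕ m ⊗ p), r(r(p, m), p ⊗ ((m ⊗ q) ⊗ p)) ⊗ r(s(q, m, m), q ⊕ (q ⊕ m) ⊕ p)) ⊗ (m ⊗ s(p, m, p)) ⊕ q ⊕ q ⊕ p
  Merge nested applications:  m ⊗ s(p, m, p) ⊗ s(r(s(m ⊕ m ⊕ p, p ⊕ q ⊕ q, m ⊕ m ⊕ p), p ⊗ p ⊗ q ⊗ q ⊗ r(q, m)), s(m ⊗ m ⊗ m ⊗ q ⊕ p ⊕ q ⊕ q ⊕ s(m, p, m) ⊕ s(p, p, q), q ⊗ q ⊗ q ⊗ q ⊗ q ⊕ q ⊗ q ⊗ q ⊗ q ⊗ q ⊕ q ⊗ q ⊗ q ⊗ q ⊗ q ⊕ q ⊗ q ⊗ q ⊗ q ⊗ q ⊕ q ⊗ q ⊗ q ⊗ q ⊗ q ⊕ q ⊗ q ⊗ q ⊗ q ⊗ q, m ⊗ p ⊕ m ⊗ p ⊗ p ⊕ p ⊕ q), r(r(p, m), m ⊗ p ⊗ p ⊗ q) ⊗ r(s(q, m, m), m ⊕ p ⊕ q ⊕ q)) ⊕ q ⊕ q ⊕ p
  Order the arguments:  m ⊗ s(p, m, p) ⊗ s(r(s(m ⊕ m ⊕ p, p ⊕ q ⊕ q, m ⊕ m ⊕ p), p ⊗ p ⊗ q ⊗ q ⊗ r(q, m)), s(m ⊗ m ⊗ m ⊗ q ⊕ p ⊕ q ⊕ q ⊕ s(m, p, m) ⊕ s(p, p, q), q ⊗ q ⊗ q ⊗ q ⊗ q ⊕ q ⊗ q ⊗ q ⊗ q ⊗ q ⊕ q ⊗ q ⊗ q ⊗ q ⊗ q ⊕ q ⊗ q ⊗ q ⊗ q ⊗ q ⊕ q ⊗ q ⊗ q ⊗ q ⊗ q ⊕ q ⊗ q ⊗ q ⊗ q ⊗ q, m ⊗ p ⊕ m ⊗ p ⊗ p ⊕ p ⊕ q), r(r(p, m), m ⊗ p ⊗ p ⊗ q) ⊗ r(s(q, m, m), m ⊕ p ⊕ q ⊕ q)) ⊕ p ⊕ q ⊕ q

Answer: no — m ⊗ s(p, m, p) ⊗ s(r(s(m ⊕ m ⊕ p, p ⊕ q ⊕ q, m ⊕ m ⊕ p), p ⊗ p ⊗ q ⊗ q ⊗ r(q, m)), s(m ⊗ m ⊗ m ⊗ q ⊕ p ⊕ q ⊕ q ⊕ s(m, p, m) ⊕ s(p, p, q), q ⊗ q ⊗ q ⊗ q ⊗ q ⊕ q ⊗ q ⊗ q ⊗ q ⊗ q ⊕ q ⊗ q ⊗ q ⊗ q ⊗ q ⊕ q ⊗ q ⊗ q ⊗ q ⊗ q ⊕ q ⊗ q ⊗ q ⊗ q ⊗ q ⊕ q ⊗ q ⊗ q ⊗ q ⊗ q, m ⊗ p ⊗ p ⊕ p ⊕ q ⊕ r(p, m)), r(m ⊗ p, m ⊗ p ⊗ p ⊗ q) ⊗ r(s(q, m, m), m ⊕ p ⊕ q ⊕ q)) ⊕ p ⊕ q ⊕ q vs m ⊗ s(p, m, p) ⊗ s(r(s(m ⊕ m ⊕ p, p ⊕ q ⊕ q, m ⊕ m ⊕ p), p ⊗ p ⊗ q ⊗ q ⊗ r(q, m)), s(m ⊗ m ⊗ m ⊗ q ⊕ p ⊕ q ⊕ q ⊕ s(m, p, m) ⊕ s(p, p, q), q ⊗ q ⊗ q ⊗ q ⊗ q ⊕ q ⊗ q ⊗ q ⊗ q ⊗ q ⊕ q ⊗ q ⊗ q ⊗ q ⊗ q ⊕ q ⊗ q ⊗ q ⊗ q ⊗ q ⊕ q ⊗ q ⊗ q ⊗ q ⊗ q ⊕ q ⊗ q ⊗ q ⊗ q ⊗ q, m ⊗ p ⊕ m ⊗ p ⊗ p ⊕ p ⊕ q), r(r(p, m), m ⊗ p ⊗ p ⊗ q) ⊗ r(s(q, m, m), m ⊕ p ⊕ q ⊕ q)) ⊕ p ⊕ q ⊕ q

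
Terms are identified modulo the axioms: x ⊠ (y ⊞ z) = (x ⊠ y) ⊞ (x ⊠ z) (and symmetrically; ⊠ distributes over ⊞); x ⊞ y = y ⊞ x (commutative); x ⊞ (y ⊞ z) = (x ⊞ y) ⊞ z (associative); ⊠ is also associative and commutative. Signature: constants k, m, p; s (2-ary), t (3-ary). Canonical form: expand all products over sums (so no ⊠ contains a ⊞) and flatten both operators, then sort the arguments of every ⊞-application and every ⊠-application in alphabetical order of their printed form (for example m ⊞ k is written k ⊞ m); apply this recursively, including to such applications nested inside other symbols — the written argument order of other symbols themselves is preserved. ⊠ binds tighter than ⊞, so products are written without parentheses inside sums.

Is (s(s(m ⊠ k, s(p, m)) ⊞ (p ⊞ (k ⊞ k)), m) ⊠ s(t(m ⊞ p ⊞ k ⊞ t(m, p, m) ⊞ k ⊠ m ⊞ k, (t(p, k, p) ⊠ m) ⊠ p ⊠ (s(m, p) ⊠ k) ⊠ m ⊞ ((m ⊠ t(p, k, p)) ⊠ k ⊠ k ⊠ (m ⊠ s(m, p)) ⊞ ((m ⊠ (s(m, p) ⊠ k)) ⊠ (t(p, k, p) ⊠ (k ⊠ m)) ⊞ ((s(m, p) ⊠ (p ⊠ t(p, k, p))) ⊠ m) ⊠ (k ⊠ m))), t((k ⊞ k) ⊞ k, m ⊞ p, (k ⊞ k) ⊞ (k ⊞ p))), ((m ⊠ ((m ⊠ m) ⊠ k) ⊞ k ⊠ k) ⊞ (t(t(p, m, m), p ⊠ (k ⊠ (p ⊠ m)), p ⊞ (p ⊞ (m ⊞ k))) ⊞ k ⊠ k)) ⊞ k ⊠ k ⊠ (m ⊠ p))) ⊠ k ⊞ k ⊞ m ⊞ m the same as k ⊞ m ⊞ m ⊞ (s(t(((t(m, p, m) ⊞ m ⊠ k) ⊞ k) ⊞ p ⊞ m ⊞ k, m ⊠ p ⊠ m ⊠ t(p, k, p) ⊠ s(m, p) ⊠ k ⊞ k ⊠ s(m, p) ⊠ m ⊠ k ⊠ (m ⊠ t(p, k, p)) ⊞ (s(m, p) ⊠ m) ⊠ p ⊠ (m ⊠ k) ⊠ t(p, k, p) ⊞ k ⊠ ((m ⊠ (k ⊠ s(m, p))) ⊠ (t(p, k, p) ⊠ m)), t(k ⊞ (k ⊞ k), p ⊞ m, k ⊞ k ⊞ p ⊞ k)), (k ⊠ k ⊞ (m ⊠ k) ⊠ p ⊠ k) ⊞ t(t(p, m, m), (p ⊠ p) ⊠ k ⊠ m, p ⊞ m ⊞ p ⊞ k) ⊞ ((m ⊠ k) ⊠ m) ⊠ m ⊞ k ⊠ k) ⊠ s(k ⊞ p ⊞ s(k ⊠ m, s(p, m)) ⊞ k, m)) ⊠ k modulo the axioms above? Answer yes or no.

Left:  (s(s(m ⊠ k, s(p, m)) ⊞ (p ⊞ (k ⊞ k)), m) ⊠ s(t(m ⊞ p ⊞ k ⊞ t(m, p, m) ⊞ k ⊠ m ⊞ k, (t(p, k, p) ⊠ m) ⊠ p ⊠ (s(m, p) ⊠ k) ⊠ m ⊞ ((m ⊠ t(p, k, p)) ⊠ k ⊠ k ⊠ (m ⊠ s(m, p)) ⊞ ((m ⊠ (s(m, p) ⊠ k)) ⊠ (t(p, k, p) ⊠ (k ⊠ m)) ⊞ ((s(m, p) ⊠ (p ⊠ t(p, k, p))) ⊠ m) ⊠ (k ⊠ m))), t((k ⊞ k) ⊞ k, m ⊞ p, (k ⊞ k) ⊞ (k ⊞ p))), ((m ⊠ ((m ⊠ m) ⊠ k) ⊞ k ⊠ k) ⊞ (t(t(p, m, m), p ⊠ (k ⊠ (p ⊠ m)), p ⊞ (p ⊞ (m ⊞ k))) ⊞ k ⊠ k)) ⊞ k ⊠ k ⊠ (m ⊠ p))) ⊠ k ⊞ k ⊞ m ⊞ m
  Flatten:  k ⊠ s(k ⊞ k ⊞ p ⊞ s(k ⊠ m, s(p, m)), m) ⊠ s(t(k ⊞ k ⊞ k ⊠ m ⊞ m ⊞ p ⊞ t(m, p, m), k ⊠ k ⊠ m ⊠ m ⊠ s(m, p) ⊠ t(p, k, p) ⊞ k ⊠ k ⊠ m ⊠ m ⊠ s(m, p) ⊠ t(p, k, p) ⊞ k ⊠ m ⊠ m ⊠ p ⊠ s(m, p) ⊠ t(p, k, p) ⊞ k ⊠ m ⊠ m ⊠ p ⊠ s(m, p) ⊠ t(p, k, p), t(k ⊞ k ⊞ k, m ⊞ p, k ⊞ k ⊞ k ⊞ p)), k ⊠ k ⊞ k ⊠ k ⊞ k ⊠ k ⊠ m ⊠ p ⊞ k ⊠ m ⊠ m ⊠ m ⊞ t(t(p, m, m), k ⊠ m ⊠ p ⊠ p, k ⊞ m ⊞ p ⊞ p)) ⊞ k ⊞ m ⊞ m
  Sort arguments:  k ⊞ k ⊠ s(k ⊞ k ⊞ p ⊞ s(k ⊠ m, s(p, m)), m) ⊠ s(t(k ⊞ k ⊞ k ⊠ m ⊞ m ⊞ p ⊞ t(m, p, m), k ⊠ k ⊠ m ⊠ m ⊠ s(m, p) ⊠ t(p, k, p) ⊞ k ⊠ k ⊠ m ⊠ m ⊠ s(m, p) ⊠ t(p, k, p) ⊞ k ⊠ m ⊠ m ⊠ p ⊠ s(m, p) ⊠ t(p, k, p) ⊞ k ⊠ m ⊠ m ⊠ p ⊠ s(m, p) ⊠ t(p, k, p), t(k ⊞ k ⊞ k, m ⊞ p, k ⊞ k ⊞ k ⊞ p)), k ⊠ k ⊞ k ⊠ k ⊞ k ⊠ k ⊠ m ⊠ p ⊞ k ⊠ m ⊠ m ⊠ m ⊞ t(t(p, m, m), k ⊠ m ⊠ p ⊠ p, k ⊞ m ⊞ p ⊞ p)) ⊞ m ⊞ m
Right:  k ⊞ m ⊞ m ⊞ (s(t(((t(m, p, m) ⊞ m ⊠ k) ⊞ k) ⊞ p ⊞ m ⊞ k, m ⊠ p ⊠ m ⊠ t(p, k, p) ⊠ s(m, p) ⊠ k ⊞ k ⊠ s(m, p) ⊠ m ⊠ k ⊠ (m ⊠ t(p, k, p)) ⊞ (s(m, p) ⊠ m) ⊠ p ⊠ (m ⊠ k) ⊠ t(p, k, p) ⊞ k ⊠ ((m ⊠ (k ⊠ s(m, p))) ⊠ (t(p, k, p) ⊠ m)), t(k ⊞ (k ⊞ k), p ⊞ m, k ⊞ k ⊞ p ⊞ k)), (k ⊠ k ⊞ (m ⊠ k) ⊠ p ⊠ k) ⊞ t(t(p, m, m), (p ⊠ p) ⊠ k ⊠ m, p ⊞ m ⊞ p ⊞ k) ⊞ ((m ⊠ k) ⊠ m) ⊠ m ⊞ k ⊠ k) ⊠ s(k ⊞ p ⊞ s(k ⊠ m, s(p, m)) ⊞ k, m)) ⊠ k
  Flatten:  k ⊞ m ⊞ m ⊞ k ⊠ s(k ⊞ k ⊞ p ⊞ s(k ⊠ m, s(p, m)), m) ⊠ s(t(k ⊞ k ⊞ k ⊠ m ⊞ m ⊞ p ⊞ t(m, p, m), k ⊠ k ⊠ m ⊠ m ⊠ s(m, p) ⊠ t(p, k, p) ⊞ k ⊠ k ⊠ m ⊠ m ⊠ s(m, p) ⊠ t(p, k, p) ⊞ k ⊠ m ⊠ m ⊠ p ⊠ s(m, p) ⊠ t(p, k, p) ⊞ k ⊠ m ⊠ m ⊠ p ⊠ s(m, p) ⊠ t(p, k, p), t(k ⊞ k ⊞ k, m ⊞ p, k ⊞ k ⊞ k ⊞ p)), k ⊠ k ⊞ k ⊠ k ⊞ k ⊠ k ⊠ m ⊠ p ⊞ k ⊠ m ⊠ m ⊠ m ⊞ t(t(p, m, m), k ⊠ m ⊠ p ⊠ p, k ⊞ m ⊞ p ⊞ p))
  Sort:  k ⊞ k ⊠ s(k ⊞ k ⊞ p ⊞ s(k ⊠ m, s(p, m)), m) ⊠ s(t(k ⊞ k ⊞ k ⊠ m ⊞ m ⊞ p ⊞ t(m, p, m), k ⊠ k ⊠ m ⊠ m ⊠ s(m, p) ⊠ t(p, k, p) ⊞ k ⊠ k ⊠ m ⊠ m ⊠ s(m, p) ⊠ t(p, k, p) ⊞ k ⊠ m ⊠ m ⊠ p ⊠ s(m, p) ⊠ t(p, k, p) ⊞ k ⊠ m ⊠ m ⊠ p ⊠ s(m, p) ⊠ t(p, k, p), t(k ⊞ k ⊞ k, m ⊞ p, k ⊞ k ⊞ k ⊞ p)), k ⊠ k ⊞ k ⊠ k ⊞ k ⊠ k ⊠ m ⊠ p ⊞ k ⊠ m ⊠ m ⊠ m ⊞ t(t(p, m, m), k ⊠ m ⊠ p ⊠ p, k ⊞ m ⊞ p ⊞ p)) ⊞ m ⊞ m

Answer: yes — both canonical forms are k ⊞ k ⊠ s(k ⊞ k ⊞ p ⊞ s(k ⊠ m, s(p, m)), m) ⊠ s(t(k ⊞ k ⊞ k ⊠ m ⊞ m ⊞ p ⊞ t(m, p, m), k ⊠ k ⊠ m ⊠ m ⊠ s(m, p) ⊠ t(p, k, p) ⊞ k ⊠ k ⊠ m ⊠ m ⊠ s(m, p) ⊠ t(p, k, p) ⊞ k ⊠ m ⊠ m ⊠ p ⊠ s(m, p) ⊠ t(p, k, p) ⊞ k ⊠ m ⊠ m ⊠ p ⊠ s(m, p) ⊠ t(p, k, p), t(k ⊞ k ⊞ k, m ⊞ p, k ⊞ k ⊞ k ⊞ p)), k ⊠ k ⊞ k ⊠ k ⊞ k ⊠ k ⊠ m ⊠ p ⊞ k ⊠ m ⊠ m ⊠ m ⊞ t(t(p, m, m), k ⊠ m ⊠ p ⊠ p, k ⊞ m ⊞ p ⊞ p)) ⊞ m ⊞ m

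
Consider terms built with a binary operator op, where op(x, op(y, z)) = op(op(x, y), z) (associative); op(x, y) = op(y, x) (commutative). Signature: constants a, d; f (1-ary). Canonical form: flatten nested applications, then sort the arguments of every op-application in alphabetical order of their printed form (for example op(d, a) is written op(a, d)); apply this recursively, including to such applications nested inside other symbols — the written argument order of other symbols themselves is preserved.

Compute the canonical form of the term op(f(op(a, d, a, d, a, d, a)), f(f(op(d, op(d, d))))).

Answer: op(f(f(op(d, d, d))), f(op(a, a, a, a, d, d, d)))

Derivation:
Simplify inside:  f(op(a, d, a, d, a, d, a))  →  f(op(a, a, a, a, d, d, d))
Canonicalize subterm:  f(f(op(d, op(d, d))))  →  f(f(op(d, d, d)))
Sort:  op(f(f(op(d, d, d))), f(op(a, a, a, a, d, d, d)))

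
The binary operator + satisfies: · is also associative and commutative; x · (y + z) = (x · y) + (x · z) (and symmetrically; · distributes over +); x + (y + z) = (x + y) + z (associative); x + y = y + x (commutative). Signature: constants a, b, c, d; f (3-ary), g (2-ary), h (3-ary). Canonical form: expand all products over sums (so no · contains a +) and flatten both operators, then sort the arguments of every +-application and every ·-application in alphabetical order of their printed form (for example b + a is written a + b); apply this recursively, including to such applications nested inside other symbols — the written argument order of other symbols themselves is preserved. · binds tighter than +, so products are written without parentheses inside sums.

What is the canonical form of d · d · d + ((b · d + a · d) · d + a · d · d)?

Expand:  d · d · d + b · d · d + a · d · d + a · d · d
Sort arguments:  a · d · d + a · d · d + b · d · d + d · d · d

Answer: a · d · d + a · d · d + b · d · d + d · d · d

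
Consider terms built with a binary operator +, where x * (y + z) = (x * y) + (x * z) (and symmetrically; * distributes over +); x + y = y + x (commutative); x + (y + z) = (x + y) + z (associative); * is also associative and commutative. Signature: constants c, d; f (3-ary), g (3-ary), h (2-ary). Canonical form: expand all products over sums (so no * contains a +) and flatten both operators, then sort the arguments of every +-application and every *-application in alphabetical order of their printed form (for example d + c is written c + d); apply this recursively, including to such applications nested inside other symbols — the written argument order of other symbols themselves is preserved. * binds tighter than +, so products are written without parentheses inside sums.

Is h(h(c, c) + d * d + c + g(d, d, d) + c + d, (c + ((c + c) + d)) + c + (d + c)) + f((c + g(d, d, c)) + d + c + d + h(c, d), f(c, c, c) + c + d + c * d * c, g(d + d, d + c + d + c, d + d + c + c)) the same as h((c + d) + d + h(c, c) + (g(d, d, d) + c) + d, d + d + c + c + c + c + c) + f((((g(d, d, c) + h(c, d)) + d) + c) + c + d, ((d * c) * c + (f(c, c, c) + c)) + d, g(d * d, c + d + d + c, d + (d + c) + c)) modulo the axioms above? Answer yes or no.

Left:  h(h(c, c) + d * d + c + g(d, d, d) + c + d, (c + ((c + c) + d)) + c + (d + c)) + f((c + g(d, d, c)) + d + c + d + h(c, d), f(c, c, c) + c + d + c * d * c, g(d + d, d + c + d + c, d + d + c + c))
  Merge nested applications:  h(c + c + d + d * d + g(d, d, d) + h(c, c), c + c + c + c + c + d + d) + f(c + c + d + d + g(d, d, c) + h(c, d), c + c * c * d + d + f(c, c, c), g(d + d, c + c + d + d, c + c + d + d))
  Sort:  f(c + c + d + d + g(d, d, c) + h(c, d), c + c * c * d + d + f(c, c, c), g(d + d, c + c + d + d, c + c + d + d)) + h(c + c + d + d * d + g(d, d, d) + h(c, c), c + c + c + c + c + d + d)
Right:  h((c + d) + d + h(c, c) + (g(d, d, d) + c) + d, d + d + c + c + c + c + c) + f((((g(d, d, c) + h(c, d)) + d) + c) + c + d, ((d * c) * c + (f(c, c, c) + c)) + d, g(d * d, c + d + d + c, d + (d + c) + c))
  Un-nest:  h(c + c + d + d + d + g(d, d, d) + h(c, c), c + c + c + c + c + d + d) + f(c + c + d + d + g(d, d, c) + h(c, d), c + c * c * d + d + f(c, c, c), g(d * d, c + c + d + d, c + c + d + d))
  Order the arguments:  f(c + c + d + d + g(d, d, c) + h(c, d), c + c * c * d + d + f(c, c, c), g(d * d, c + c + d + d, c + c + d + d)) + h(c + c + d + d + d + g(d, d, d) + h(c, c), c + c + c + c + c + d + d)

Answer: no — f(c + c + d + d + g(d, d, c) + h(c, d), c + c * c * d + d + f(c, c, c), g(d + d, c + c + d + d, c + c + d + d)) + h(c + c + d + d * d + g(d, d, d) + h(c, c), c + c + c + c + c + d + d) vs f(c + c + d + d + g(d, d, c) + h(c, d), c + c * c * d + d + f(c, c, c), g(d * d, c + c + d + d, c + c + d + d)) + h(c + c + d + d + d + g(d, d, d) + h(c, c), c + c + c + c + c + d + d)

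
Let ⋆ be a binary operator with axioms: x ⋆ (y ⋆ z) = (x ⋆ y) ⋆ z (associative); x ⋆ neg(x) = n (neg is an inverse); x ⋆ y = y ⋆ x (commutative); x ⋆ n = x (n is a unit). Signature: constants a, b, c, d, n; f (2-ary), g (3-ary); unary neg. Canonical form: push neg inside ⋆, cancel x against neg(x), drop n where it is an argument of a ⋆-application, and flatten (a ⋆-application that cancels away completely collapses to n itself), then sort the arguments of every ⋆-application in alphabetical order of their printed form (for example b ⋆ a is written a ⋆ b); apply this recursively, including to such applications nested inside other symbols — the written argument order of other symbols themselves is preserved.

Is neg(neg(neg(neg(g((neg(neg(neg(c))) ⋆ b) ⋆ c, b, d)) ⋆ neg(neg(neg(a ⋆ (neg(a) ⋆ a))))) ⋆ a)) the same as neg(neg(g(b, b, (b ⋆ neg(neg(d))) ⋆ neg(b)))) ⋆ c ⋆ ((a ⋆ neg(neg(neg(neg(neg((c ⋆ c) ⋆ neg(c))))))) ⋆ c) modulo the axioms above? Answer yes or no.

Left:  neg(neg(neg(neg(g((neg(neg(neg(c))) ⋆ b) ⋆ c, b, d)) ⋆ neg(neg(neg(a ⋆ (neg(a) ⋆ a))))) ⋆ a))
  Push neg inside:  distribute neg over ⋆ and collapse double neg
  Collect:  g(b, b, d) ⋆ a ⋆ a
  Order the arguments:  a ⋆ a ⋆ g(b, b, d)
Right:  neg(neg(g(b, b, (b ⋆ neg(neg(d))) ⋆ neg(b)))) ⋆ c ⋆ ((a ⋆ neg(neg(neg(neg(neg((c ⋆ c) ⋆ neg(c))))))) ⋆ c)
  Push neg inside:  distribute neg over ⋆ and collapse double neg
  Combine occurrences:  g(b, b, d) ⋆ c ⋆ a
  Sort arguments:  a ⋆ c ⋆ g(b, b, d)

Answer: no — a ⋆ a ⋆ g(b, b, d) vs a ⋆ c ⋆ g(b, b, d)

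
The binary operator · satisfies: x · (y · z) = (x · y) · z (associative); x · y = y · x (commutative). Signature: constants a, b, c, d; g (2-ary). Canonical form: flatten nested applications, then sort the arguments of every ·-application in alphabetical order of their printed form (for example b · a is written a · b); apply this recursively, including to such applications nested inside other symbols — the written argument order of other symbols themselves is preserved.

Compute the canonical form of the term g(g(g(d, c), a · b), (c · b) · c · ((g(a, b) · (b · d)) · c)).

Focus inside:  (c · b) · c · ((g(a, b) · (b · d)) · c)
Merge nested applications:  c · b · c · g(a, b) · b · d · c
Order the arguments:  b · b · c · c · c · d · g(a, b)
Reassemble:  g(g(g(d, c), a · b), b · b · c · c · c · d · g(a, b))

Answer: g(g(g(d, c), a · b), b · b · c · c · c · d · g(a, b))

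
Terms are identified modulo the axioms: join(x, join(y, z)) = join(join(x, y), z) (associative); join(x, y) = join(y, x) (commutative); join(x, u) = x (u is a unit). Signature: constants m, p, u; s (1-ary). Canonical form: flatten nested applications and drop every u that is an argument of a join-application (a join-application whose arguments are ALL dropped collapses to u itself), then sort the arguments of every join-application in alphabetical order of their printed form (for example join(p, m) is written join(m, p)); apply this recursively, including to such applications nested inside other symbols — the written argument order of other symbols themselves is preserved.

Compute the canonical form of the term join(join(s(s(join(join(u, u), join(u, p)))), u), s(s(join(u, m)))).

Answer: join(s(s(m)), s(s(p)))

Derivation:
Flatten:  join(s(s(join(join(u, u), join(u, p)))), u, s(s(join(u, m))))
Inside:  s(s(join(join(u, u), join(u, p))))  →  s(s(p))
Canonicalize subterm:  s(s(join(u, m)))  →  s(s(m))
Drop the unit:  drop u
Sort arguments:  join(s(s(m)), s(s(p)))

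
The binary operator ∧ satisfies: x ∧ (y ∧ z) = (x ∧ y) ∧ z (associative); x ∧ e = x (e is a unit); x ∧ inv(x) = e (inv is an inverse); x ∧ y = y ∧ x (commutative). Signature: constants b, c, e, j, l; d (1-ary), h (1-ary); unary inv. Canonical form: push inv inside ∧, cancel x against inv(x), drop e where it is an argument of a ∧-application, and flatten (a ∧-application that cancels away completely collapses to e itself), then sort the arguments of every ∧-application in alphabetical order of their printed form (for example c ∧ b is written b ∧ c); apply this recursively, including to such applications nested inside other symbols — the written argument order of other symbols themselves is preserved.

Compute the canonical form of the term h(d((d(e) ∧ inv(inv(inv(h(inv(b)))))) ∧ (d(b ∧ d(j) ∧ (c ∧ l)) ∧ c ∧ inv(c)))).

Descend into:  (d(e) ∧ inv(inv(inv(h(inv(b)))))) ∧ (d(b ∧ d(j) ∧ (c ∧ l)) ∧ c ∧ inv(c))
Push inv inside:  distribute inv over ∧ and collapse double inv
Cancel inverse pairs:  c cancels
Combine occurrences:  d(e) ∧ inv(h(inv(b))) ∧ d(b ∧ c ∧ d(j) ∧ l)
Order the arguments:  d(b ∧ c ∧ d(j) ∧ l) ∧ d(e) ∧ inv(h(inv(b)))
Put back:  h(d(d(b ∧ c ∧ d(j) ∧ l) ∧ d(e) ∧ inv(h(inv(b)))))

Answer: h(d(d(b ∧ c ∧ d(j) ∧ l) ∧ d(e) ∧ inv(h(inv(b)))))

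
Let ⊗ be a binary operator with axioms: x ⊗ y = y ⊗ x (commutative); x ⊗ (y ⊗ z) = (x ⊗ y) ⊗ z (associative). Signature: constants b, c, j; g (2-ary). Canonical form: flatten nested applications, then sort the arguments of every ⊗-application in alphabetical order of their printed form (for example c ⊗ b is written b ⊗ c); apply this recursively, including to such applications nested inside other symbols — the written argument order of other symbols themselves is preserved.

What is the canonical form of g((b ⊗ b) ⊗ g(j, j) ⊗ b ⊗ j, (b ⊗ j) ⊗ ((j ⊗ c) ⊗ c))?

Work inside:  (b ⊗ j) ⊗ ((j ⊗ c) ⊗ c)
Un-nest:  b ⊗ j ⊗ j ⊗ c ⊗ c
Sort:  b ⊗ c ⊗ c ⊗ j ⊗ j
Put back:  g(b ⊗ b ⊗ b ⊗ g(j, j) ⊗ j, b ⊗ c ⊗ c ⊗ j ⊗ j)

Answer: g(b ⊗ b ⊗ b ⊗ g(j, j) ⊗ j, b ⊗ c ⊗ c ⊗ j ⊗ j)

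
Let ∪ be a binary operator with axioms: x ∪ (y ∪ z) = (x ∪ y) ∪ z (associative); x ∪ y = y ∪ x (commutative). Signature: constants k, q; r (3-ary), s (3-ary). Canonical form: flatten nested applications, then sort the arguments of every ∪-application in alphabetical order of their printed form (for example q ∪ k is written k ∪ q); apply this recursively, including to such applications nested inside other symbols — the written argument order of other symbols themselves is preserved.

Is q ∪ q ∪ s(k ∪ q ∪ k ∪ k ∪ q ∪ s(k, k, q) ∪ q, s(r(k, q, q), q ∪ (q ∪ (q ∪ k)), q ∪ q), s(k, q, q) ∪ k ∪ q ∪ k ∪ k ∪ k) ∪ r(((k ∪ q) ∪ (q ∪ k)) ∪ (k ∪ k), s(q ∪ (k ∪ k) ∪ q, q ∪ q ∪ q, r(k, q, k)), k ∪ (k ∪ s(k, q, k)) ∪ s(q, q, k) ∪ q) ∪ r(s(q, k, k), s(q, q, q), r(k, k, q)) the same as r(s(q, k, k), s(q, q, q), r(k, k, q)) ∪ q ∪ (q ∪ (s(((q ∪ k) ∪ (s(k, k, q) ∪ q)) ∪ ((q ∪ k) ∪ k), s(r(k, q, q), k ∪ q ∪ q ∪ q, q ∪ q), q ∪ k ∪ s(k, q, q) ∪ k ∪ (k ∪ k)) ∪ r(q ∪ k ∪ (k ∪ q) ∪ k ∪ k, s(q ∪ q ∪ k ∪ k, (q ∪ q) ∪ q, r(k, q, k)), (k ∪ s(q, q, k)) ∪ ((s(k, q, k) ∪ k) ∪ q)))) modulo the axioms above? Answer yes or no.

Answer: yes — both canonical forms are q ∪ q ∪ r(k ∪ k ∪ k ∪ k ∪ q ∪ q, s(k ∪ k ∪ q ∪ q, q ∪ q ∪ q, r(k, q, k)), k ∪ k ∪ q ∪ s(k, q, k) ∪ s(q, q, k)) ∪ r(s(q, k, k), s(q, q, q), r(k, k, q)) ∪ s(k ∪ k ∪ k ∪ q ∪ q ∪ q ∪ s(k, k, q), s(r(k, q, q), k ∪ q ∪ q ∪ q, q ∪ q), k ∪ k ∪ k ∪ k ∪ q ∪ s(k, q, q))

Derivation:
Left:  q ∪ q ∪ s(k ∪ q ∪ k ∪ k ∪ q ∪ s(k, k, q) ∪ q, s(r(k, q, q), q ∪ (q ∪ (q ∪ k)), q ∪ q), s(k, q, q) ∪ k ∪ q ∪ k ∪ k ∪ k) ∪ r(((k ∪ q) ∪ (q ∪ k)) ∪ (k ∪ k), s(q ∪ (k ∪ k) ∪ q, q ∪ q ∪ q, r(k, q, k)), k ∪ (k ∪ s(k, q, k)) ∪ s(q, q, k) ∪ q) ∪ r(s(q, k, k), s(q, q, q), r(k, k, q))
  Inside:  s(k ∪ q ∪ k ∪ k ∪ q ∪ s(k, k, q) ∪ q, s(r(k, q, q), q ∪ (q ∪ (q ∪ k)), q ∪ q), s(k, q, q) ∪ k ∪ q ∪ k ∪ k ∪ k)  →  s(k ∪ k ∪ k ∪ q ∪ q ∪ q ∪ s(k, k, q), s(r(k, q, q), k ∪ q ∪ q ∪ q, q ∪ q), k ∪ k ∪ k ∪ k ∪ q ∪ s(k, q, q))
  Simplify inside:  r(((k ∪ q) ∪ (q ∪ k)) ∪ (k ∪ k), s(q ∪ (k ∪ k) ∪ q, q ∪ q ∪ q, r(k, q, k)), k ∪ (k ∪ s(k, q, k)) ∪ s(q, q, k) ∪ q)  →  r(k ∪ k ∪ k ∪ k ∪ q ∪ q, s(k ∪ k ∪ q ∪ q, q ∪ q ∪ q, r(k, q, k)), k ∪ k ∪ q ∪ s(k, q, k) ∪ s(q, q, k))
  Sort arguments:  q ∪ q ∪ r(k ∪ k ∪ k ∪ k ∪ q ∪ q, s(k ∪ k ∪ q ∪ q, q ∪ q ∪ q, r(k, q, k)), k ∪ k ∪ q ∪ s(k, q, k) ∪ s(q, q, k)) ∪ r(s(q, k, k), s(q, q, q), r(k, k, q)) ∪ s(k ∪ k ∪ k ∪ q ∪ q ∪ q ∪ s(k, k, q), s(r(k, q, q), k ∪ q ∪ q ∪ q, q ∪ q), k ∪ k ∪ k ∪ k ∪ q ∪ s(k, q, q))
Right:  r(s(q, k, k), s(q, q, q), r(k, k, q)) ∪ q ∪ (q ∪ (s(((q ∪ k) ∪ (s(k, k, q) ∪ q)) ∪ ((q ∪ k) ∪ k), s(r(k, q, q), k ∪ q ∪ q ∪ q, q ∪ q), q ∪ k ∪ s(k, q, q) ∪ k ∪ (k ∪ k)) ∪ r(q ∪ k ∪ (k ∪ q) ∪ k ∪ k, s(q ∪ q ∪ k ∪ k, (q ∪ q) ∪ q, r(k, q, k)), (k ∪ s(q, q, k)) ∪ ((s(k, q, k) ∪ k) ∪ q))))
  Flatten:  r(s(q, k, k), s(q, q, q), r(k, k, q)) ∪ q ∪ q ∪ s(((q ∪ k) ∪ (s(k, k, q) ∪ q)) ∪ ((q ∪ k) ∪ k), s(r(k, q, q), k ∪ q ∪ q ∪ q, q ∪ q), q ∪ k ∪ s(k, q, q) ∪ k ∪ (k ∪ k)) ∪ r(q ∪ k ∪ (k ∪ q) ∪ k ∪ k, s(q ∪ q ∪ k ∪ k, (q ∪ q) ∪ q, r(k, q, k)), (k ∪ s(q, q, k)) ∪ ((s(k, q, k) ∪ k) ∪ q))
  Canonicalize subterm:  s(((q ∪ k) ∪ (s(k, k, q) ∪ q)) ∪ ((q ∪ k) ∪ k), s(r(k, q, q), k ∪ q ∪ q ∪ q, q ∪ q), q ∪ k ∪ s(k, q, q) ∪ k ∪ (k ∪ k))  →  s(k ∪ k ∪ k ∪ q ∪ q ∪ q ∪ s(k, k, q), s(r(k, q, q), k ∪ q ∪ q ∪ q, q ∪ q), k ∪ k ∪ k ∪ k ∪ q ∪ s(k, q, q))
  Simplify inside:  r(q ∪ k ∪ (k ∪ q) ∪ k ∪ k, s(q ∪ q ∪ k ∪ k, (q ∪ q) ∪ q, r(k, q, k)), (k ∪ s(q, q, k)) ∪ ((s(k, q, k) ∪ k) ∪ q))  →  r(k ∪ k ∪ k ∪ k ∪ q ∪ q, s(k ∪ k ∪ q ∪ q, q ∪ q ∪ q, r(k, q, k)), k ∪ k ∪ q ∪ s(k, q, k) ∪ s(q, q, k))
  Sort:  q ∪ q ∪ r(k ∪ k ∪ k ∪ k ∪ q ∪ q, s(k ∪ k ∪ q ∪ q, q ∪ q ∪ q, r(k, q, k)), k ∪ k ∪ q ∪ s(k, q, k) ∪ s(q, q, k)) ∪ r(s(q, k, k), s(q, q, q), r(k, k, q)) ∪ s(k ∪ k ∪ k ∪ q ∪ q ∪ q ∪ s(k, k, q), s(r(k, q, q), k ∪ q ∪ q ∪ q, q ∪ q), k ∪ k ∪ k ∪ k ∪ q ∪ s(k, q, q))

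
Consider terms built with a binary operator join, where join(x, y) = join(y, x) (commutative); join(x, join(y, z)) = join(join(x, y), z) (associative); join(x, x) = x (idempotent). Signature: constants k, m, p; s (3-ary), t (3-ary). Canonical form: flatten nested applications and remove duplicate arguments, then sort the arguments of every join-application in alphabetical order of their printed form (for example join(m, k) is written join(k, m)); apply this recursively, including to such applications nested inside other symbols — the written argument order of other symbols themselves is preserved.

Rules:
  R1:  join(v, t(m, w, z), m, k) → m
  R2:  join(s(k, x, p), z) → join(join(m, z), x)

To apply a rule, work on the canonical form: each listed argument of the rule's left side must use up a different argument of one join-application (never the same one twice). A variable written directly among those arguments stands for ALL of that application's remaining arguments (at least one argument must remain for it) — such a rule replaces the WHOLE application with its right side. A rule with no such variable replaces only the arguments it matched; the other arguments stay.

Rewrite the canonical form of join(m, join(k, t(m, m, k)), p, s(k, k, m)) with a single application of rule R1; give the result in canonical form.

Answer: m

Derivation:
Canonical form:  join(k, m, p, s(k, k, m), t(m, m, k))
R1 matches:  uses k, m, t(m, m, k);  v := join(p, s(k, k, m)), w := m, z := k
Every leftover argument binds to the variable; the entire application is replaced.
Result:  m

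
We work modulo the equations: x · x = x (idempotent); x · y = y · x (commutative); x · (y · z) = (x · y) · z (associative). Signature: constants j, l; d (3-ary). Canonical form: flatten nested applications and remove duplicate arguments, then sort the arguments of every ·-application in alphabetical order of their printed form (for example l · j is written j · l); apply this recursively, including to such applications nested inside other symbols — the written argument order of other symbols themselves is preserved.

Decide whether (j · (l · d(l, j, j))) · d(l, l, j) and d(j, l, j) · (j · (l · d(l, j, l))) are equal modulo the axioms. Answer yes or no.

Left:  (j · (l · d(l, j, j))) · d(l, l, j)
  Un-nest:  j · l · d(l, j, j) · d(l, l, j)
  Order the arguments:  d(l, j, j) · d(l, l, j) · j · l
Right:  d(j, l, j) · (j · (l · d(l, j, l)))
  Flatten:  d(j, l, j) · j · l · d(l, j, l)
  Sort:  d(j, l, j) · d(l, j, l) · j · l

Answer: no — d(l, j, j) · d(l, l, j) · j · l vs d(j, l, j) · d(l, j, l) · j · l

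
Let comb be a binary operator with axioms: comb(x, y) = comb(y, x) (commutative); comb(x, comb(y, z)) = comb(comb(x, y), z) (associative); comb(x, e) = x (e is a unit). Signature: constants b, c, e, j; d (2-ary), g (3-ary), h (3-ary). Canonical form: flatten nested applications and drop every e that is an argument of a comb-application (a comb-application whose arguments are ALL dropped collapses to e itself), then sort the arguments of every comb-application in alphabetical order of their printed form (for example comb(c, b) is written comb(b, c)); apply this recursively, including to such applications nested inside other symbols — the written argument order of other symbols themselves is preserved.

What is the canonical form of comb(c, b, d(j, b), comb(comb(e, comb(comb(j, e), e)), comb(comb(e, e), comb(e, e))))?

Un-nest:  comb(c, b, d(j, b), e, j, e, e, e, e, e, e)
Drop the unit:  drop e (×7)
Sort:  comb(b, c, d(j, b), j)

Answer: comb(b, c, d(j, b), j)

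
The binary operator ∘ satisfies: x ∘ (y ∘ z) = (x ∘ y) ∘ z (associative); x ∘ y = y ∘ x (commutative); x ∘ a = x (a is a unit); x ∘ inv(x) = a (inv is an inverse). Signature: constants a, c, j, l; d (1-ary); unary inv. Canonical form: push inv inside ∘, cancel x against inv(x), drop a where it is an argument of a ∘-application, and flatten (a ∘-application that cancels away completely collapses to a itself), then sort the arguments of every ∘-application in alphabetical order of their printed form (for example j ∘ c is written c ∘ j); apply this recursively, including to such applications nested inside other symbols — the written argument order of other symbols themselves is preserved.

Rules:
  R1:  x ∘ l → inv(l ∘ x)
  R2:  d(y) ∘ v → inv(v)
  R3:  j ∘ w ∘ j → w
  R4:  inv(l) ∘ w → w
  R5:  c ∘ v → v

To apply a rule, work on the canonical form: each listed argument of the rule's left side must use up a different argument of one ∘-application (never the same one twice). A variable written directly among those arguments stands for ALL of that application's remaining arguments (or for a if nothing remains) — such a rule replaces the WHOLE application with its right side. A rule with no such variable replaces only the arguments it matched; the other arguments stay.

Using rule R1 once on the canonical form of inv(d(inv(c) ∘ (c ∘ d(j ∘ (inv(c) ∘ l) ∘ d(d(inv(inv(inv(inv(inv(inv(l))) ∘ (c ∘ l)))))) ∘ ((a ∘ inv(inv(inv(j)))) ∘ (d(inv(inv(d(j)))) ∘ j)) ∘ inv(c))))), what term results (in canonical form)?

Canonical form:  inv(d(d(d(d(inv(c))) ∘ d(d(j)) ∘ inv(c) ∘ inv(c) ∘ j ∘ l)))
Apply R1:  consuming l;  x := d(d(inv(c))) ∘ d(d(j)) ∘ inv(c) ∘ inv(c) ∘ j
The extension variable absorbs all remaining arguments, so the whole application is rewritten.
Result:  inv(d(d(c ∘ c ∘ inv(d(d(inv(c)))) ∘ inv(d(d(j))) ∘ inv(j) ∘ inv(l))))

Answer: inv(d(d(c ∘ c ∘ inv(d(d(inv(c)))) ∘ inv(d(d(j))) ∘ inv(j) ∘ inv(l))))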